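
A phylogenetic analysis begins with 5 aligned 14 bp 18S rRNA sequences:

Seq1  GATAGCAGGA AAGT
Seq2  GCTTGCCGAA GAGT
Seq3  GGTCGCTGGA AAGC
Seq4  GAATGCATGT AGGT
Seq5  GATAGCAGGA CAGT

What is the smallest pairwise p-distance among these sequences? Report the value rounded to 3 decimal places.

0.071

Pairwise Hamming distances:
  Seq1 vs Seq2: 5
  Seq1 vs Seq3: 4
  Seq1 vs Seq4: 5
  Seq1 vs Seq5: 1
  Seq2 vs Seq3: 6
  Seq2 vs Seq4: 8
  Seq2 vs Seq5: 5
  Seq3 vs Seq4: 8
  Seq3 vs Seq5: 5
  Seq4 vs Seq5: 6
The smallest is 1 mismatch, between Seq1 and Seq5; p = 1/14 = 0.071.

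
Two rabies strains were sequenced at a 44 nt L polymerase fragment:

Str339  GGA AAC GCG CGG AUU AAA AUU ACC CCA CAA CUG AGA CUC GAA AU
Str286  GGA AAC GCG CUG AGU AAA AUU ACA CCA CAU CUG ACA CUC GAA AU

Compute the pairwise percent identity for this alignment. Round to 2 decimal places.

88.64%

Mismatches occur at site 11 (G↔U), site 14 (U↔G), site 24 (C↔A), site 30 (A↔U), site 35 (G↔C).
39 of the 44 sites match, so the percent identity is 39/44 × 100 = 88.64%.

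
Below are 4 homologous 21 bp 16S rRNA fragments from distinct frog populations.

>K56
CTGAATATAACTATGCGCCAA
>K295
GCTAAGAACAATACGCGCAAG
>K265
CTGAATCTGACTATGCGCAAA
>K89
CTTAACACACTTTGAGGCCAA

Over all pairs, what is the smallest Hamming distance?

3

Pairwise Hamming distances:
  K56 vs K295: 10
  K56 vs K265: 3
  K56 vs K89: 9
  K295 vs K265: 10
  K295 vs K89: 13
  K265 vs K89: 12
The smallest is 3, between K56 and K265.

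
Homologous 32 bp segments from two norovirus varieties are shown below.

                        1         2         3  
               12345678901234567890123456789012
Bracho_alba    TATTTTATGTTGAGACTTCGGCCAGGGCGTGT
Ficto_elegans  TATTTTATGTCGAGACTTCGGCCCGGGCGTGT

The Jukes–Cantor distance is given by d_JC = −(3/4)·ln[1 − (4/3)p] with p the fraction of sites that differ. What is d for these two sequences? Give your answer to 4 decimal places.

0.0653

The sequences differ at positions 11 (T/C), 24 (A/C).
p = 2/32 = 0.062500.
d = −0.75 · ln(1 − (4/3)·0.062500) = −0.75 · ln(0.916667) = −0.75 · (-0.087011) = 0.0653.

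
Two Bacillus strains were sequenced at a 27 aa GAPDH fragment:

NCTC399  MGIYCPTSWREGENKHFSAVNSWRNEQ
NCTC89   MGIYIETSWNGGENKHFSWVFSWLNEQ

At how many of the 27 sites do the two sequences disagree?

7

Differing sites — 5:C/I; 6:P/E; 10:R/N; 11:E/G; 19:A/W; 21:N/F; 24:R/L.
That gives 7 mismatches out of 27 aligned sites, so the Hamming distance is 7.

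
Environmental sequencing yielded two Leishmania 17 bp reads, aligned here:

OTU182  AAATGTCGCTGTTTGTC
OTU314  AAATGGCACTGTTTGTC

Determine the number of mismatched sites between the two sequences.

Mismatches occur at site 6 (T→G), site 8 (G→A).
That gives 2 mismatches out of 17 aligned sites, so the Hamming distance is 2.

2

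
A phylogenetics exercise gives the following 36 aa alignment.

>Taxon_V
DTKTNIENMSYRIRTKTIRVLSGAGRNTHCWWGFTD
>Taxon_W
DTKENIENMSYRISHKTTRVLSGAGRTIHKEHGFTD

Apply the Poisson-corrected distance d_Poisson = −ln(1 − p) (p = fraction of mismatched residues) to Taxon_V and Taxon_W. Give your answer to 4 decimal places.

The sequences differ at positions 4 (T/E), 14 (R/S), 15 (T/H), 18 (I/T), 27 (N/T), 28 (T/I), 30 (C/K), 31 (W/E), 32 (W/H).
p = 9/36 = 0.250000.
d = −ln(1 − 0.250000) = −ln(0.750000) = 0.2877.

0.2877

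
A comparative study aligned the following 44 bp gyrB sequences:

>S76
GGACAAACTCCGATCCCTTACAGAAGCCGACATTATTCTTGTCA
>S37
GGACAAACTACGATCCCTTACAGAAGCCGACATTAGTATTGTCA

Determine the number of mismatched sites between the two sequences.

3

Differing sites — 10:C/A; 36:T/G; 38:C/A.
That gives 3 mismatches out of 44 aligned sites, so the Hamming distance is 3.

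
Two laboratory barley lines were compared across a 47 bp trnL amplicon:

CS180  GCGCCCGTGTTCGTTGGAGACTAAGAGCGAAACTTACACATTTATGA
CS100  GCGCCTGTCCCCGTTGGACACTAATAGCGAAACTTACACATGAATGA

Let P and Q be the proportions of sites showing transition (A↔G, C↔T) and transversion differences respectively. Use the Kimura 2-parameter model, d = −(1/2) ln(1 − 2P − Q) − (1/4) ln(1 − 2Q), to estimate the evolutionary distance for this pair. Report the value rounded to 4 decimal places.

The sequences differ at positions 6 (C/T, transition), 9 (G/C, transversion), 10 (T/C, transition), 11 (T/C, transition), 19 (G/C, transversion), 25 (G/T, transversion), 42 (T/G, transversion), 43 (T/A, transversion).
Of the 8 differences, 3 transitions and 5 transversions over 47 sites: P = 3/47 = 0.063830, Q = 5/47 = 0.106383.
d = −0.5·ln(0.765957) − 0.25·ln(0.787234) = −0.5·(-0.266629) − 0.25·(-0.239230) = 0.1931.

0.1931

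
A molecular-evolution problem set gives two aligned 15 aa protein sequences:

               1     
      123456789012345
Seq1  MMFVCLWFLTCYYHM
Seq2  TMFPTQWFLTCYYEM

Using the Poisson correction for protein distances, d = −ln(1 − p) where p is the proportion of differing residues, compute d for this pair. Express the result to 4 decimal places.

Mismatches occur at site 1 (M→T), site 4 (V→P), site 5 (C→T), site 6 (L→Q), site 14 (H→E).
p = 5/15 = 0.333333.
d = −ln(1 − 0.333333) = −ln(0.666667) = 0.4055.

0.4055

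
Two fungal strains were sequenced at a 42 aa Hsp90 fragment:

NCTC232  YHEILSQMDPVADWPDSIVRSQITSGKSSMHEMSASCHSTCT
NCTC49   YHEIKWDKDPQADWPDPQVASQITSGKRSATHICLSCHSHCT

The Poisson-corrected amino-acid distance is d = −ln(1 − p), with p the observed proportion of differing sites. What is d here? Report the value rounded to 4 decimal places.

Mismatches occur at site 5 (L/K), site 6 (S/W), site 7 (Q/D), site 8 (M/K), site 11 (V/Q), site 17 (S/P), site 18 (I/Q), site 20 (R/A), site 28 (S/R), site 30 (M/A), site 31 (H/T), site 32 (E/H), site 33 (M/I), site 34 (S/C), site 35 (A/L), site 40 (T/H).
p = 16/42 = 0.380952.
d = −ln(1 − 0.380952) = −ln(0.619048) = 0.4796.

0.4796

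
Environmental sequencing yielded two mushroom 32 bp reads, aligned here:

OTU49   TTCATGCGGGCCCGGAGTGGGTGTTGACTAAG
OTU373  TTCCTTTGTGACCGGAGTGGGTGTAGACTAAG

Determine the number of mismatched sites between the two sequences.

6

Mismatches occur at site 4 (A↔C), site 6 (G↔T), site 7 (C↔T), site 9 (G↔T), site 11 (C↔A), site 25 (T↔A).
That gives 6 mismatches out of 32 aligned sites, so the Hamming distance is 6.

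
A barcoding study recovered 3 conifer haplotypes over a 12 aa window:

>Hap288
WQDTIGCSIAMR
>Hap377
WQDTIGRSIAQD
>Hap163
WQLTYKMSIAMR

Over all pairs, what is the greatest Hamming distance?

6

Pairwise Hamming distances:
  Hap288 vs Hap377: 3
  Hap288 vs Hap163: 4
  Hap377 vs Hap163: 6
The largest is 6, between Hap377 and Hap163.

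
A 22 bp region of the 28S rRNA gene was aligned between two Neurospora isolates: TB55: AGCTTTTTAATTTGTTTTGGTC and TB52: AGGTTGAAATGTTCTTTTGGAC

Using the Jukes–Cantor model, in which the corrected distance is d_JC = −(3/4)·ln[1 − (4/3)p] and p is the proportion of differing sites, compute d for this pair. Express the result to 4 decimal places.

0.4975

Differing sites — 3:C/G; 6:T/G; 7:T/A; 8:T/A; 10:A/T; 11:T/G; 14:G/C; 21:T/A.
p = 8/22 = 0.363636.
d = −0.75 · ln(1 − (4/3)·0.363636) = −0.75 · ln(0.515152) = −0.75 · (-0.663293) = 0.4975.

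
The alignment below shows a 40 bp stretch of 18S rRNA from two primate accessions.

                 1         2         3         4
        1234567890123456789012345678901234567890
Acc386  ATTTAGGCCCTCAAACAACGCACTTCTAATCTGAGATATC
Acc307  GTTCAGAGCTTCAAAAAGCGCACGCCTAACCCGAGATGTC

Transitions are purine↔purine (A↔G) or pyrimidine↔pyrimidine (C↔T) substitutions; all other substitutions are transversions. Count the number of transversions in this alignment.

3

The sequences differ at positions 1 (A/G, transition), 4 (T/C, transition), 7 (G/A, transition), 8 (C/G, transversion), 10 (C/T, transition), 16 (C/A, transversion), 18 (A/G, transition), 24 (T/G, transversion), 25 (T/C, transition), 30 (T/C, transition), 32 (T/C, transition), 38 (A/G, transition).
Of the 12 differences, 9 transitions and 3 transversions, so the answer is 3.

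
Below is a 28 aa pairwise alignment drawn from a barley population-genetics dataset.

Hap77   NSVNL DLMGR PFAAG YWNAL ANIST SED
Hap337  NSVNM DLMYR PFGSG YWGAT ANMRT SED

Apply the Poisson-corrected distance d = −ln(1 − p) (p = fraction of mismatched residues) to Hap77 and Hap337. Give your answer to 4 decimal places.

Mismatches occur at site 5 (L→M), site 9 (G→Y), site 13 (A→G), site 14 (A→S), site 18 (N→G), site 20 (L→T), site 23 (I→M), site 24 (S→R).
p = 8/28 = 0.285714.
d = −ln(1 − 0.285714) = −ln(0.714286) = 0.3365.

0.3365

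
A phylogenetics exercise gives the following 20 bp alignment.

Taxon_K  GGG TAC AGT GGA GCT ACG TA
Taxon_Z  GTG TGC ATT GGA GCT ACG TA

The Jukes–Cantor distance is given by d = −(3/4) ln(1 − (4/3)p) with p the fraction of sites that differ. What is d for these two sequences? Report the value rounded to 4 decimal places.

0.1674

Differing sites — 2:G/T; 5:A/G; 8:G/T.
p = 3/20 = 0.150000.
d = −0.75 · ln(1 − (4/3)·0.150000) = −0.75 · ln(0.800000) = −0.75 · (-0.223144) = 0.1674.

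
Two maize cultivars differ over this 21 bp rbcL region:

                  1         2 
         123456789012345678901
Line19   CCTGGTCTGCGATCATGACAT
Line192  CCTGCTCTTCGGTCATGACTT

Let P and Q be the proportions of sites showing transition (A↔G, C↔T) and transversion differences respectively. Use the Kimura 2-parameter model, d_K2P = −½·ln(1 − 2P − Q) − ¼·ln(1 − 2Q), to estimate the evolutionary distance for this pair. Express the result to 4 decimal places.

The sequences differ at positions 5 (G/C, transversion), 9 (G/T, transversion), 12 (A/G, transition), 20 (A/T, transversion).
Of the 4 differences, 1 transition and 3 transversions over 21 sites: P = 1/21 = 0.047619, Q = 3/21 = 0.142857.
d = −0.5·ln(0.761905) − 0.25·ln(0.714286) = −0.5·(-0.271933) − 0.25·(-0.336472) = 0.2201.

0.2201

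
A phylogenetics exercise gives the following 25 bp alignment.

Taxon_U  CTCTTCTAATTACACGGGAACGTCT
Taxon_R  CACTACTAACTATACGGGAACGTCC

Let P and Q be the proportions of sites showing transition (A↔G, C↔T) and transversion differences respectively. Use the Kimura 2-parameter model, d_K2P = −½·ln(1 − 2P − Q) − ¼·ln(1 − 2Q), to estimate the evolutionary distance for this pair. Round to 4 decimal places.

0.2364

Differing sites — 2:T/A (Tv); 5:T/A (Tv); 10:T/C (Ti); 13:C/T (Ti); 25:T/C (Ti).
Of the 5 differences, 3 transitions and 2 transversions over 25 sites: P = 3/25 = 0.120000, Q = 2/25 = 0.080000.
d = −0.5·ln(0.680000) − 0.25·ln(0.840000) = −0.5·(-0.385662) − 0.25·(-0.174353) = 0.2364.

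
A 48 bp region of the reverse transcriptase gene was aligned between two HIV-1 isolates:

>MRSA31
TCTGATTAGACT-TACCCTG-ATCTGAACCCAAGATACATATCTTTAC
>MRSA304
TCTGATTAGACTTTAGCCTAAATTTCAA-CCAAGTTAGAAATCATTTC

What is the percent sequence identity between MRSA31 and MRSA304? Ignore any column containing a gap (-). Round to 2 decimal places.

80.00%

Excluding the 3 gap columns leaves 45 comparable sites.
Mismatches occur at site 16 (C/G), site 20 (G/A), site 24 (C/T), site 26 (G/C), site 35 (A/T), site 38 (C/G), site 40 (T/A), site 44 (T/A), site 47 (A/T).
36 of the 45 comparable sites match, so the percent identity is 36/45 × 100 = 80.00%.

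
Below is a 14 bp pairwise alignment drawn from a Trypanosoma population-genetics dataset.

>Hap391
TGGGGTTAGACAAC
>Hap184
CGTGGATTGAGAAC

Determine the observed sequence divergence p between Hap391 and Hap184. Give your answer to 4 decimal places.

The sequences differ at positions 1 (T/C), 3 (G/T), 6 (T/A), 8 (A/T), 11 (C/G).
There are 5 differences over 14 sites, so p = 5/14 = 0.3571.

0.3571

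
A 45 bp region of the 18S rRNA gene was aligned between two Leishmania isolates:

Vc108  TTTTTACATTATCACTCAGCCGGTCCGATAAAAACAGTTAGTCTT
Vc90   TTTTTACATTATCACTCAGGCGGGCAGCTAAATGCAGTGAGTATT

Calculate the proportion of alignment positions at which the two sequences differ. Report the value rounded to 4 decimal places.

Mismatches occur at site 20 (C↔G), site 24 (T↔G), site 26 (C↔A), site 28 (A↔C), site 33 (A↔T), site 34 (A↔G), site 39 (T↔G), site 43 (C↔A).
There are 8 differences over 45 sites, so p = 8/45 = 0.1778.

0.1778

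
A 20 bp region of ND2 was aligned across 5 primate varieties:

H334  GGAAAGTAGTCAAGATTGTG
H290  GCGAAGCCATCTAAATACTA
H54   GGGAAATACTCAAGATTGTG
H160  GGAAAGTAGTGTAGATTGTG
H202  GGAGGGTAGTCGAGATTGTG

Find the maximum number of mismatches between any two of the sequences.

12

Pairwise Hamming distances:
  H334 vs H290: 10
  H334 vs H54: 3
  H334 vs H160: 2
  H334 vs H202: 3
  H290 vs H54: 10
  H290 vs H160: 10
  H290 vs H202: 12
  H54 vs H160: 5
  H54 vs H202: 6
  H160 vs H202: 4
The largest is 12, between H290 and H202.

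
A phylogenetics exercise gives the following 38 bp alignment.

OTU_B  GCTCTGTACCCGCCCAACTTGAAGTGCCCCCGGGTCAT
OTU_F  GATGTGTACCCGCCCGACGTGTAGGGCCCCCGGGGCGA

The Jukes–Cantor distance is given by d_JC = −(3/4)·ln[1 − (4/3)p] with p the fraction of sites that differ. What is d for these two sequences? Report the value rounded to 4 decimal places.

Mismatches occur at site 2 (C→A), site 4 (C→G), site 16 (A→G), site 19 (T→G), site 22 (A→T), site 25 (T→G), site 35 (T→G), site 37 (A→G), site 38 (T→A).
p = 9/38 = 0.236842.
d = −0.75 · ln(1 − (4/3)·0.236842) = −0.75 · ln(0.684211) = −0.75 · (-0.379489) = 0.2846.

0.2846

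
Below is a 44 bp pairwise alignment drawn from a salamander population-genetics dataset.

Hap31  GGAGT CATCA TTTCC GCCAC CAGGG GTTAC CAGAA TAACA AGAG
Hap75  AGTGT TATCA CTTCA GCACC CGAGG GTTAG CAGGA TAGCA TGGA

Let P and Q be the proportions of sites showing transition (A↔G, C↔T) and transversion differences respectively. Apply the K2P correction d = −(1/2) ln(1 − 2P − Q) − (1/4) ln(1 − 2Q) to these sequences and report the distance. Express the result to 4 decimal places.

The sequences differ at positions 1 (G/A, transition), 3 (A/T, transversion), 6 (C/T, transition), 11 (T/C, transition), 15 (C/A, transversion), 18 (C/A, transversion), 19 (A/C, transversion), 22 (A/G, transition), 23 (G/A, transition), 30 (C/G, transversion), 34 (A/G, transition), 38 (A/G, transition), 41 (A/T, transversion), 43 (A/G, transition), 44 (G/A, transition).
Of the 15 differences, 9 transitions and 6 transversions over 44 sites: P = 9/44 = 0.204545, Q = 6/44 = 0.136364.
d = −0.5·ln(0.454546) − 0.25·ln(0.727272) = −0.5·(-0.788456) − 0.25·(-0.318455) = 0.4738.

0.4738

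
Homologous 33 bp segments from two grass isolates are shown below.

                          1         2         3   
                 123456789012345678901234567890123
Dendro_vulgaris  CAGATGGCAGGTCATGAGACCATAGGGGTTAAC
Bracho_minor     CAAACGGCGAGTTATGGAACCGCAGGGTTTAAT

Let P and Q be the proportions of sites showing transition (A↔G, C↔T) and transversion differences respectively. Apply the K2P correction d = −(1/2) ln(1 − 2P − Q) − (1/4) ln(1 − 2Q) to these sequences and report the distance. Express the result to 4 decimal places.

Mismatches occur at site 3 (G↔A, transition), site 5 (T↔C, transition), site 9 (A↔G, transition), site 10 (G↔A, transition), site 13 (C↔T, transition), site 17 (A↔G, transition), site 18 (G↔A, transition), site 22 (A↔G, transition), site 23 (T↔C, transition), site 28 (G↔T, transversion), site 33 (C↔T, transition).
Of the 11 differences, 10 transitions and 1 transversion over 33 sites: P = 10/33 = 0.303030, Q = 1/33 = 0.030303.
d = −0.5·ln(0.363637) − 0.25·ln(0.939394) = −0.5·(-1.011599) − 0.25·(-0.062520) = 0.5214.

0.5214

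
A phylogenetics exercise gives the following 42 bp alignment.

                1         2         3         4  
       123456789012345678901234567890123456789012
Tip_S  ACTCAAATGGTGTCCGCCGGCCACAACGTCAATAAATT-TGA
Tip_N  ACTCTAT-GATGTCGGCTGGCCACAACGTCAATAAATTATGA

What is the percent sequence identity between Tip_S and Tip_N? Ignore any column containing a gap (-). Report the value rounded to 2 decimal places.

87.50%

Excluding the 2 gap columns leaves 40 comparable sites.
The sequences differ at positions 5 (A/T), 7 (A/T), 10 (G/A), 15 (C/G), 18 (C/T).
35 of the 40 comparable sites match, so the percent identity is 35/40 × 100 = 87.50%.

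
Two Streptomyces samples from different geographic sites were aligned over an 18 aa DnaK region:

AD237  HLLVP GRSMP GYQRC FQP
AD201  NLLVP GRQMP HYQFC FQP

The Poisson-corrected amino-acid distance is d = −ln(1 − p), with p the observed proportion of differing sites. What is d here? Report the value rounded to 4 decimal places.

Differing sites — 1:H/N; 8:S/Q; 11:G/H; 14:R/F.
p = 4/18 = 0.222222.
d = −ln(1 − 0.222222) = −ln(0.777778) = 0.2513.

0.2513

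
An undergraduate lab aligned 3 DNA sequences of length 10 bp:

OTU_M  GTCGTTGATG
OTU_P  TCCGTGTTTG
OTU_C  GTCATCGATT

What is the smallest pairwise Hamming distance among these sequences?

Pairwise Hamming distances:
  OTU_M vs OTU_P: 5
  OTU_M vs OTU_C: 3
  OTU_P vs OTU_C: 7
The smallest is 3, between OTU_M and OTU_C.

3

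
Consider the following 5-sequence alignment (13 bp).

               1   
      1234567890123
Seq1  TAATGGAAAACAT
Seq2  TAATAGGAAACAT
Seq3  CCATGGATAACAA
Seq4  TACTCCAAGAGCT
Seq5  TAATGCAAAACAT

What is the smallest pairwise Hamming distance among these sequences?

1

Pairwise Hamming distances:
  Seq1 vs Seq2: 2
  Seq1 vs Seq3: 4
  Seq1 vs Seq4: 6
  Seq1 vs Seq5: 1
  Seq2 vs Seq3: 6
  Seq2 vs Seq4: 7
  Seq2 vs Seq5: 3
  Seq3 vs Seq4: 10
  Seq3 vs Seq5: 5
  Seq4 vs Seq5: 5
The smallest is 1, between Seq1 and Seq5.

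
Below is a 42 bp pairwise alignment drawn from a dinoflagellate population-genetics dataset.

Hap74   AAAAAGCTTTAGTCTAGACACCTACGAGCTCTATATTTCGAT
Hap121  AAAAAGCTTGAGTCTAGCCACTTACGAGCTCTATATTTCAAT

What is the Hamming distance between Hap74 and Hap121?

4

Differing sites — 10:T/G; 18:A/C; 22:C/T; 40:G/A.
That gives 4 mismatches out of 42 aligned sites, so the Hamming distance is 4.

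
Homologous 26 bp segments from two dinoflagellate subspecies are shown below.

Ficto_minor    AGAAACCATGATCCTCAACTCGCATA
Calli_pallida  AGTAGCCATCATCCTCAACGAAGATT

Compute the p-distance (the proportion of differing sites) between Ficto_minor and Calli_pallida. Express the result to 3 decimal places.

0.308

Differing sites — 3:A/T; 5:A/G; 10:G/C; 20:T/G; 21:C/A; 22:G/A; 23:C/G; 26:A/T.
There are 8 differences over 26 sites, so p = 8/26 = 0.308.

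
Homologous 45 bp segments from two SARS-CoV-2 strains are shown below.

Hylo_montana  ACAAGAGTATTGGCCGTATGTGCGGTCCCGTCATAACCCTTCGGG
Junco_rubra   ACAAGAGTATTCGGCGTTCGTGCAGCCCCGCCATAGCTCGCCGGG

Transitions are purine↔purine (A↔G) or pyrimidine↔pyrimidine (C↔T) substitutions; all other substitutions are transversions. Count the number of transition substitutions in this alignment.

Differing sites — 12:G/C (Tv); 14:C/G (Tv); 18:A/T (Tv); 19:T/C (Ti); 24:G/A (Ti); 26:T/C (Ti); 31:T/C (Ti); 36:A/G (Ti); 38:C/T (Ti); 40:T/G (Tv); 41:T/C (Ti).
Of the 11 differences, 7 transitions and 4 transversions, so the answer is 7.

7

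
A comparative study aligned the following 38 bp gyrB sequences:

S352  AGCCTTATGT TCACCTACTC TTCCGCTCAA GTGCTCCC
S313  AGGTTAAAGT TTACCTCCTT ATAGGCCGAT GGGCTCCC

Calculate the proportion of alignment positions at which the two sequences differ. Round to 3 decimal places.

Mismatches occur at site 3 (C→G), site 4 (C→T), site 6 (T→A), site 8 (T→A), site 12 (C→T), site 17 (A→C), site 20 (C→T), site 21 (T→A), site 23 (C→A), site 24 (C→G), site 27 (T→C), site 28 (C→G), site 30 (A→T), site 32 (T→G).
There are 14 differences over 38 sites, so p = 14/38 = 0.368.

0.368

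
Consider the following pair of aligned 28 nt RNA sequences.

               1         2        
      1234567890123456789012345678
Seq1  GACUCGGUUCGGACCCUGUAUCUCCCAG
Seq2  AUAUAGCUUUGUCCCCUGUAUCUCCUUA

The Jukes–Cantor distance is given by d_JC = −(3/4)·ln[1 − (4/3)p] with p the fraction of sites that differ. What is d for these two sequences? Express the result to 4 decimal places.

0.5565

The sequences differ at positions 1 (G/A), 2 (A/U), 3 (C/A), 5 (C/A), 7 (G/C), 10 (C/U), 12 (G/U), 13 (A/C), 26 (C/U), 27 (A/U), 28 (G/A).
p = 11/28 = 0.392857.
d = −0.75 · ln(1 − (4/3)·0.392857) = −0.75 · ln(0.476191) = −0.75 · (-0.741936) = 0.5565.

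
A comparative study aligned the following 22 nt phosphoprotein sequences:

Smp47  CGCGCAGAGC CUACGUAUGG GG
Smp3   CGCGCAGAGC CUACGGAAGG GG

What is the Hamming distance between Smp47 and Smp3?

2

The sequences differ at positions 16 (U/G), 18 (U/A).
That gives 2 mismatches out of 22 aligned sites, so the Hamming distance is 2.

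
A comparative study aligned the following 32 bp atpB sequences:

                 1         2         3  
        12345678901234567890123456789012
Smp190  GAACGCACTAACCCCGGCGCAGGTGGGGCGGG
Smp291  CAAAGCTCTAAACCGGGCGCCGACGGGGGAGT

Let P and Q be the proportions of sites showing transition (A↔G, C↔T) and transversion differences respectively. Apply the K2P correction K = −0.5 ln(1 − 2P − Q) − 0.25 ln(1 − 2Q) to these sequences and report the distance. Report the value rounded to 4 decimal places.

0.4610

Differing sites — 1:G/C (Tv); 4:C/A (Tv); 7:A/T (Tv); 12:C/A (Tv); 15:C/G (Tv); 21:A/C (Tv); 23:G/A (Ti); 24:T/C (Ti); 29:C/G (Tv); 30:G/A (Ti); 32:G/T (Tv).
Of the 11 differences, 3 transitions and 8 transversions over 32 sites: P = 3/32 = 0.093750, Q = 8/32 = 0.250000.
d = −0.5·ln(0.562500) − 0.25·ln(0.500000) = −0.5·(-0.575364) − 0.25·(-0.693147) = 0.4610.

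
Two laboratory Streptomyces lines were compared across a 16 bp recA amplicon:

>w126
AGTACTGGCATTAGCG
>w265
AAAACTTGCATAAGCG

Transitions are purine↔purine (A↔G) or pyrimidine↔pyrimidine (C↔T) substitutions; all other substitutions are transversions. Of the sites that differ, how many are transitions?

Mismatches occur at site 2 (G/A, transition), site 3 (T/A, transversion), site 7 (G/T, transversion), site 12 (T/A, transversion).
Of the 4 differences, 1 transition and 3 transversions, so the answer is 1.

1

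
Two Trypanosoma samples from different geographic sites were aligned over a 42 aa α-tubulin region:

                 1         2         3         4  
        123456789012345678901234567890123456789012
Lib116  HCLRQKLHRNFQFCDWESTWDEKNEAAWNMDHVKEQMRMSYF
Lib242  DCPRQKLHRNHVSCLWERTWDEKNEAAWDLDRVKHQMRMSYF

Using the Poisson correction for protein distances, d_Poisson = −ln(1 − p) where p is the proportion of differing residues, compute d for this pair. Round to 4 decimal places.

Mismatches occur at site 1 (H/D), site 3 (L/P), site 11 (F/H), site 12 (Q/V), site 13 (F/S), site 15 (D/L), site 18 (S/R), site 29 (N/D), site 30 (M/L), site 32 (H/R), site 35 (E/H).
p = 11/42 = 0.261905.
d = −ln(1 − 0.261905) = −ln(0.738095) = 0.3037.

0.3037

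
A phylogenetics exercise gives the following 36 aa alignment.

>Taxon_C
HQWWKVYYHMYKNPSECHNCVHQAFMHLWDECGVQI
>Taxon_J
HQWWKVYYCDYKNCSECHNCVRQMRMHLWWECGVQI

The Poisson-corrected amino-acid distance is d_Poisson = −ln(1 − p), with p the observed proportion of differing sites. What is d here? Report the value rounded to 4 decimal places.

Differing sites — 9:H/C; 10:M/D; 14:P/C; 22:H/R; 24:A/M; 25:F/R; 30:D/W.
p = 7/36 = 0.194444.
d = −ln(1 − 0.194444) = −ln(0.805556) = 0.2162.

0.2162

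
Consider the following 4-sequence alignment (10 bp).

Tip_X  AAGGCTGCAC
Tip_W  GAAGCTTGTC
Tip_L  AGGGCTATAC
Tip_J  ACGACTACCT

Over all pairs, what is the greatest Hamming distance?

8

Pairwise Hamming distances:
  Tip_X vs Tip_W: 5
  Tip_X vs Tip_L: 3
  Tip_X vs Tip_J: 5
  Tip_W vs Tip_L: 6
  Tip_W vs Tip_J: 8
  Tip_L vs Tip_J: 5
The largest is 8, between Tip_W and Tip_J.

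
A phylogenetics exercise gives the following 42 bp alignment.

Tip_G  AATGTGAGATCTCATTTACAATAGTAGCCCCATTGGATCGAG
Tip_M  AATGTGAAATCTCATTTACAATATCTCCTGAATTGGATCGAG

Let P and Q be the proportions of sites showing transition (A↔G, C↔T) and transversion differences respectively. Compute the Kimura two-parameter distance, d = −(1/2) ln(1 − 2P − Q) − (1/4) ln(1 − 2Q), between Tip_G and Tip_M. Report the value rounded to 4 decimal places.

Differing sites — 8:G/A (Ti); 24:G/T (Tv); 25:T/C (Ti); 26:A/T (Tv); 27:G/C (Tv); 29:C/T (Ti); 30:C/G (Tv); 31:C/A (Tv).
Of the 8 differences, 3 transitions and 5 transversions over 42 sites: P = 3/42 = 0.071429, Q = 5/42 = 0.119048.
d = −0.5·ln(0.738094) − 0.25·ln(0.761904) = −0.5·(-0.303684) − 0.25·(-0.271935) = 0.2198.

0.2198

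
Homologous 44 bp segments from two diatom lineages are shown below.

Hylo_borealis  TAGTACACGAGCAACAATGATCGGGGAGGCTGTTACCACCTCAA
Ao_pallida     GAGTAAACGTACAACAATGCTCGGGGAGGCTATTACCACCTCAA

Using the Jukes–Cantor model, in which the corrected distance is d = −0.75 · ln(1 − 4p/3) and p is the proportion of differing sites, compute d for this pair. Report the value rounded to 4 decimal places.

0.1505

The sequences differ at positions 1 (T/G), 6 (C/A), 10 (A/T), 11 (G/A), 20 (A/C), 32 (G/A).
p = 6/44 = 0.136364.
d = −0.75 · ln(1 − (4/3)·0.136364) = −0.75 · ln(0.818181) = −0.75 · (-0.200672) = 0.1505.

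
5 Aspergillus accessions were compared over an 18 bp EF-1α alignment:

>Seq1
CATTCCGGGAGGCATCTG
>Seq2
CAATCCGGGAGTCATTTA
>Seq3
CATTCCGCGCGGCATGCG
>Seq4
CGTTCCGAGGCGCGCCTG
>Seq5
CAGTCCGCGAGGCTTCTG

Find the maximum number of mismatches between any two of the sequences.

10

Pairwise Hamming distances:
  Seq1 vs Seq2: 4
  Seq1 vs Seq3: 4
  Seq1 vs Seq4: 6
  Seq1 vs Seq5: 3
  Seq2 vs Seq3: 7
  Seq2 vs Seq4: 10
  Seq2 vs Seq5: 6
  Seq3 vs Seq4: 8
  Seq3 vs Seq5: 5
  Seq4 vs Seq5: 7
The largest is 10, between Seq2 and Seq4.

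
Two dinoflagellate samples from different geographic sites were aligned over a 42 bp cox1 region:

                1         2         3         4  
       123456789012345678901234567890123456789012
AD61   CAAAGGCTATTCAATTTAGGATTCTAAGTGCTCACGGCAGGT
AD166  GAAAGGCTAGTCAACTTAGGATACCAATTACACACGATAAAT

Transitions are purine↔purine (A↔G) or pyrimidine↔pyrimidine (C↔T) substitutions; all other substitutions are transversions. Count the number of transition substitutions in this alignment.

7

Differing sites — 1:C/G (Tv); 10:T/G (Tv); 15:T/C (Ti); 23:T/A (Tv); 25:T/C (Ti); 28:G/T (Tv); 30:G/A (Ti); 32:T/A (Tv); 37:G/A (Ti); 38:C/T (Ti); 40:G/A (Ti); 41:G/A (Ti).
Of the 12 differences, 7 transitions and 5 transversions, so the answer is 7.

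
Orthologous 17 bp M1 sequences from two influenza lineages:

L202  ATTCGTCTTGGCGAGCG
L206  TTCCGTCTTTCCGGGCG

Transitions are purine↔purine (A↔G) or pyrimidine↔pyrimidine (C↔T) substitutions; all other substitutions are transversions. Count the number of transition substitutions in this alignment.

2

The sequences differ at positions 1 (A/T, transversion), 3 (T/C, transition), 10 (G/T, transversion), 11 (G/C, transversion), 14 (A/G, transition).
Of the 5 differences, 2 transitions and 3 transversions, so the answer is 2.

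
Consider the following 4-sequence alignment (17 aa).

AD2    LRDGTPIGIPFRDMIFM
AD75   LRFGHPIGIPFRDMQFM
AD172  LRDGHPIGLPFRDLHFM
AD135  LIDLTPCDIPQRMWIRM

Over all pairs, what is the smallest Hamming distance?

Pairwise Hamming distances:
  AD2 vs AD75: 3
  AD2 vs AD172: 4
  AD2 vs AD135: 8
  AD75 vs AD172: 4
  AD75 vs AD135: 11
  AD172 vs AD135: 11
The smallest is 3, between AD2 and AD75.

3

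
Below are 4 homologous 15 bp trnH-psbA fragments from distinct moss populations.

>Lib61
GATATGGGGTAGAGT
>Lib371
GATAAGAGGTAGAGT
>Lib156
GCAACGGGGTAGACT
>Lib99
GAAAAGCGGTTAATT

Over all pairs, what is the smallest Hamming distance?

2

Pairwise Hamming distances:
  Lib61 vs Lib371: 2
  Lib61 vs Lib156: 4
  Lib61 vs Lib99: 6
  Lib371 vs Lib156: 5
  Lib371 vs Lib99: 5
  Lib156 vs Lib99: 6
The smallest is 2, between Lib61 and Lib371.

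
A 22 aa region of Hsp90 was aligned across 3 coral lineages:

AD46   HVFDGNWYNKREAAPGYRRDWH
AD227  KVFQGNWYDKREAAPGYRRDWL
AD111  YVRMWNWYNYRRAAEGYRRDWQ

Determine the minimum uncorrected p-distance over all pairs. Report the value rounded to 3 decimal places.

Pairwise Hamming distances:
  AD46 vs AD227: 4
  AD46 vs AD111: 8
  AD227 vs AD111: 9
The smallest is 4 mismatches, between AD46 and AD227; p = 4/22 = 0.182.

0.182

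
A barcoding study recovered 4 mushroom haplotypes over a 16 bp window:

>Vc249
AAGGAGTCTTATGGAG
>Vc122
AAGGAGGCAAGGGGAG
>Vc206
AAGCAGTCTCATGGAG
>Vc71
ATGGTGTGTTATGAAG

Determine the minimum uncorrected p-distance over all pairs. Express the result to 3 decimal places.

Pairwise Hamming distances:
  Vc249 vs Vc122: 5
  Vc249 vs Vc206: 2
  Vc249 vs Vc71: 4
  Vc122 vs Vc206: 6
  Vc122 vs Vc71: 9
  Vc206 vs Vc71: 6
The smallest is 2 mismatches, between Vc249 and Vc206; p = 2/16 = 0.125.

0.125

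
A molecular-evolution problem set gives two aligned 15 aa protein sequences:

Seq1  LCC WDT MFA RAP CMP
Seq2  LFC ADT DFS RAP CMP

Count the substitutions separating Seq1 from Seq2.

4

Differing sites — 2:C/F; 4:W/A; 7:M/D; 9:A/S.
That gives 4 mismatches out of 15 aligned sites, so the Hamming distance is 4.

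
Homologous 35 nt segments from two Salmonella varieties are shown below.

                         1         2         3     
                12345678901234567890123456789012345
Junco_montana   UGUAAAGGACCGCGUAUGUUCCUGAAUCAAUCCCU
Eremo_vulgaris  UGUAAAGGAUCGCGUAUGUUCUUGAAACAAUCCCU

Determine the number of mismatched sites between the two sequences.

3

Differing sites — 10:C/U; 22:C/U; 27:U/A.
That gives 3 mismatches out of 35 aligned sites, so the Hamming distance is 3.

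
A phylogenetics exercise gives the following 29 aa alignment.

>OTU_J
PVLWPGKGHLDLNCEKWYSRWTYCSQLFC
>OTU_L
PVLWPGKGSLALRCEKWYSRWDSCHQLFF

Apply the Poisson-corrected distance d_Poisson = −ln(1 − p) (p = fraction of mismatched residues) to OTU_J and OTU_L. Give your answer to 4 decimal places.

0.2763

The sequences differ at positions 9 (H/S), 11 (D/A), 13 (N/R), 22 (T/D), 23 (Y/S), 25 (S/H), 29 (C/F).
p = 7/29 = 0.241379.
d = −ln(1 − 0.241379) = −ln(0.758621) = 0.2763.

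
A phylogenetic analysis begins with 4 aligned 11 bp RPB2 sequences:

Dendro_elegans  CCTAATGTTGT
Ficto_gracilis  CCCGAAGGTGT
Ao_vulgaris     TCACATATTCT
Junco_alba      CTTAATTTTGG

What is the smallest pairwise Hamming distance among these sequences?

Pairwise Hamming distances:
  Dendro_elegans vs Ficto_gracilis: 4
  Dendro_elegans vs Ao_vulgaris: 5
  Dendro_elegans vs Junco_alba: 3
  Ficto_gracilis vs Ao_vulgaris: 7
  Ficto_gracilis vs Junco_alba: 7
  Ao_vulgaris vs Junco_alba: 7
The smallest is 3, between Dendro_elegans and Junco_alba.

3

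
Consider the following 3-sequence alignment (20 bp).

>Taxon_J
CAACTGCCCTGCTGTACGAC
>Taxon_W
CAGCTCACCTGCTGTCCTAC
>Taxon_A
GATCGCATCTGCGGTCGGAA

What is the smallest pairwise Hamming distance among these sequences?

Pairwise Hamming distances:
  Taxon_J vs Taxon_W: 5
  Taxon_J vs Taxon_A: 10
  Taxon_W vs Taxon_A: 8
The smallest is 5, between Taxon_J and Taxon_W.

5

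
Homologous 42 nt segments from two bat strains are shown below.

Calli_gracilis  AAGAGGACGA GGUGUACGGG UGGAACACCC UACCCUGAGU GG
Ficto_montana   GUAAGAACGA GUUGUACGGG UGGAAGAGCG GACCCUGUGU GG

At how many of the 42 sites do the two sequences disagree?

10

The sequences differ at positions 1 (A/G), 2 (A/U), 3 (G/A), 6 (G/A), 12 (G/U), 26 (C/G), 28 (C/G), 30 (C/G), 31 (U/G), 38 (A/U).
That gives 10 mismatches out of 42 aligned sites, so the Hamming distance is 10.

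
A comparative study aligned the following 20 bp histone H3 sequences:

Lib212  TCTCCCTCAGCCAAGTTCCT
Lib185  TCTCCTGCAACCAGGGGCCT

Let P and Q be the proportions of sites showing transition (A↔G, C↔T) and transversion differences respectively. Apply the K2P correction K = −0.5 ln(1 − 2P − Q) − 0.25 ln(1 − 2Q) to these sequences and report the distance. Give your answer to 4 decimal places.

Differing sites — 6:C/T (Ti); 7:T/G (Tv); 10:G/A (Ti); 14:A/G (Ti); 16:T/G (Tv); 17:T/G (Tv).
Of the 6 differences, 3 transitions and 3 transversions over 20 sites: P = 3/20 = 0.150000, Q = 3/20 = 0.150000.
d = −0.5·ln(0.550000) − 0.25·ln(0.700000) = −0.5·(-0.597837) − 0.25·(-0.356675) = 0.3881.

0.3881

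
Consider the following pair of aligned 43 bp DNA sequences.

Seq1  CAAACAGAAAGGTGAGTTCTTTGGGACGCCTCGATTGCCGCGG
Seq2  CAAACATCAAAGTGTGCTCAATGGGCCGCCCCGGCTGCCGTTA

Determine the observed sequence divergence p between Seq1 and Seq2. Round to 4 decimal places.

Mismatches occur at site 7 (G/T), site 8 (A/C), site 11 (G/A), site 15 (A/T), site 17 (T/C), site 20 (T/A), site 21 (T/A), site 26 (A/C), site 31 (T/C), site 34 (A/G), site 35 (T/C), site 41 (C/T), site 42 (G/T), site 43 (G/A).
There are 14 differences over 43 sites, so p = 14/43 = 0.3256.

0.3256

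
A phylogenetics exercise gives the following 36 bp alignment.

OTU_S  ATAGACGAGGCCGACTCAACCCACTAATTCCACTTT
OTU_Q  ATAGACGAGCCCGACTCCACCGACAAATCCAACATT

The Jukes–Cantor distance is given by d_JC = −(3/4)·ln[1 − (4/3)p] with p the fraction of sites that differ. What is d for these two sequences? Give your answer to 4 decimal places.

0.2251

The sequences differ at positions 10 (G/C), 18 (A/C), 22 (C/G), 25 (T/A), 29 (T/C), 31 (C/A), 34 (T/A).
p = 7/36 = 0.194444.
d = −0.75 · ln(1 − (4/3)·0.194444) = −0.75 · ln(0.740741) = −0.75 · (-0.300104) = 0.2251.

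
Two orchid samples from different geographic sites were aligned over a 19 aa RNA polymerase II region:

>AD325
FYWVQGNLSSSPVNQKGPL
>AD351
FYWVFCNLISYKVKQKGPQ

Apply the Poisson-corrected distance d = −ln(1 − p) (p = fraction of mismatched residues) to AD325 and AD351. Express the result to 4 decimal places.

Differing sites — 5:Q/F; 6:G/C; 9:S/I; 11:S/Y; 12:P/K; 14:N/K; 19:L/Q.
p = 7/19 = 0.368421.
d = −ln(1 − 0.368421) = −ln(0.631579) = 0.4595.

0.4595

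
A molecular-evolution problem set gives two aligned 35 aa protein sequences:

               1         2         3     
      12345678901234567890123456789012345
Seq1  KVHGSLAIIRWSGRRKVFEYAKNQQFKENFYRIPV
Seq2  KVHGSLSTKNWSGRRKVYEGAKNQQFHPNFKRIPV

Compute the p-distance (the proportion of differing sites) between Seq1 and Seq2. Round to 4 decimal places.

Differing sites — 7:A/S; 8:I/T; 9:I/K; 10:R/N; 18:F/Y; 20:Y/G; 27:K/H; 28:E/P; 31:Y/K.
There are 9 differences over 35 sites, so p = 9/35 = 0.2571.

0.2571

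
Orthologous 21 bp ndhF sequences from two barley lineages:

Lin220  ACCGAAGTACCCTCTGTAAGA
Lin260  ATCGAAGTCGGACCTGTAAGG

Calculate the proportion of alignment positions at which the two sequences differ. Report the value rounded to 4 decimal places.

0.3333

The sequences differ at positions 2 (C/T), 9 (A/C), 10 (C/G), 11 (C/G), 12 (C/A), 13 (T/C), 21 (A/G).
There are 7 differences over 21 sites, so p = 7/21 = 0.3333.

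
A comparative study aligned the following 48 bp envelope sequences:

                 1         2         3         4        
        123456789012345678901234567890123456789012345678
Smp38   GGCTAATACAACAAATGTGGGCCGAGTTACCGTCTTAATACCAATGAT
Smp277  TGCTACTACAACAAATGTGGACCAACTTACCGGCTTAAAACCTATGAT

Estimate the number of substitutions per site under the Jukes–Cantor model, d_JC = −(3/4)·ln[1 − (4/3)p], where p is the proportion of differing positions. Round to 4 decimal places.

0.1885

Mismatches occur at site 1 (G↔T), site 6 (A↔C), site 21 (G↔A), site 24 (G↔A), site 26 (G↔C), site 33 (T↔G), site 39 (T↔A), site 43 (A↔T).
p = 8/48 = 0.166667.
d = −0.75 · ln(1 − (4/3)·0.166667) = −0.75 · ln(0.777777) = −0.75 · (-0.251315) = 0.1885.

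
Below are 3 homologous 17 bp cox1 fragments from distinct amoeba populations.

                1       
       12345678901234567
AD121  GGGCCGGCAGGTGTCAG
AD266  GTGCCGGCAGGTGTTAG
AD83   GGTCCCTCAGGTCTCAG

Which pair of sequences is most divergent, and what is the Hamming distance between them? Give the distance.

6

Pairwise Hamming distances:
  AD121 vs AD266: 2
  AD121 vs AD83: 4
  AD266 vs AD83: 6
The largest is 6, between AD266 and AD83.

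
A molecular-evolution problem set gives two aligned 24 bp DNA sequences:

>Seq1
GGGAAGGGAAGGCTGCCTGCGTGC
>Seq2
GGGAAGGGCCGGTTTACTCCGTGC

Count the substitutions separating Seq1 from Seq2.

The sequences differ at positions 9 (A/C), 10 (A/C), 13 (C/T), 15 (G/T), 16 (C/A), 19 (G/C).
That gives 6 mismatches out of 24 aligned sites, so the Hamming distance is 6.

6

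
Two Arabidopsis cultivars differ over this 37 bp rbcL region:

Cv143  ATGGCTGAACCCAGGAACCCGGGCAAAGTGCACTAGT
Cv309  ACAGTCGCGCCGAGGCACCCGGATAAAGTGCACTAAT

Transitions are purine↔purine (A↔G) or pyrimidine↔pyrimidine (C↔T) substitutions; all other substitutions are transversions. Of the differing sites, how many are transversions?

3

The sequences differ at positions 2 (T/C, transition), 3 (G/A, transition), 5 (C/T, transition), 6 (T/C, transition), 8 (A/C, transversion), 9 (A/G, transition), 12 (C/G, transversion), 16 (A/C, transversion), 23 (G/A, transition), 24 (C/T, transition), 36 (G/A, transition).
Of the 11 differences, 8 transitions and 3 transversions, so the answer is 3.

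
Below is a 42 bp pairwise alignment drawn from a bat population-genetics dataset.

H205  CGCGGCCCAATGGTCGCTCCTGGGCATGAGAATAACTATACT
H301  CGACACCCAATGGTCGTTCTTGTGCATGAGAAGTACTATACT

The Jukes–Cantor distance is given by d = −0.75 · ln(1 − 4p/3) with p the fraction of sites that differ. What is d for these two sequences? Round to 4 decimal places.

The sequences differ at positions 3 (C/A), 4 (G/C), 5 (G/A), 17 (C/T), 20 (C/T), 23 (G/T), 33 (T/G), 34 (A/T).
p = 8/42 = 0.190476.
d = −0.75 · ln(1 − (4/3)·0.190476) = −0.75 · ln(0.746032) = −0.75 · (-0.292987) = 0.2197.

0.2197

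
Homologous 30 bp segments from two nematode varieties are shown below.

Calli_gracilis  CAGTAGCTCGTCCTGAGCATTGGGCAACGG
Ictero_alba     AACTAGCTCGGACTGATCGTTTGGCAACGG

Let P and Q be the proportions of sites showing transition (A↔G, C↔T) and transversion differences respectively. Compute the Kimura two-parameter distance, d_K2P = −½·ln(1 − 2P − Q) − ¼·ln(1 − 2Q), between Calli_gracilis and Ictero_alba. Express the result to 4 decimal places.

0.2828

The sequences differ at positions 1 (C/A, transversion), 3 (G/C, transversion), 11 (T/G, transversion), 12 (C/A, transversion), 17 (G/T, transversion), 19 (A/G, transition), 22 (G/T, transversion).
Of the 7 differences, 1 transition and 6 transversions over 30 sites: P = 1/30 = 0.033333, Q = 6/30 = 0.200000.
d = −0.5·ln(0.733334) − 0.25·ln(0.600000) = −0.5·(-0.310154) − 0.25·(-0.510826) = 0.2828.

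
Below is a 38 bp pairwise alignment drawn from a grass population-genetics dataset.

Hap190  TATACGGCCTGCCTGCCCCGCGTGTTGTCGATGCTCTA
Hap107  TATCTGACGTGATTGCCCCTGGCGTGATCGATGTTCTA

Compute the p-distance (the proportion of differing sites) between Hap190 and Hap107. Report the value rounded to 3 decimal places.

0.316

Differing sites — 4:A/C; 5:C/T; 7:G/A; 9:C/G; 12:C/A; 13:C/T; 20:G/T; 21:C/G; 23:T/C; 26:T/G; 27:G/A; 34:C/T.
There are 12 differences over 38 sites, so p = 12/38 = 0.316.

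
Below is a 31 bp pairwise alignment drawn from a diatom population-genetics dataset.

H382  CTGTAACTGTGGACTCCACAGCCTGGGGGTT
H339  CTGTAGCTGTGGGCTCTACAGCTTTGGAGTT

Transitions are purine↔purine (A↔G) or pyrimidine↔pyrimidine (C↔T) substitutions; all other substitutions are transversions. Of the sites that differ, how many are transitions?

Differing sites — 6:A/G (Ti); 13:A/G (Ti); 17:C/T (Ti); 23:C/T (Ti); 25:G/T (Tv); 28:G/A (Ti).
Of the 6 differences, 5 transitions and 1 transversion, so the answer is 5.

5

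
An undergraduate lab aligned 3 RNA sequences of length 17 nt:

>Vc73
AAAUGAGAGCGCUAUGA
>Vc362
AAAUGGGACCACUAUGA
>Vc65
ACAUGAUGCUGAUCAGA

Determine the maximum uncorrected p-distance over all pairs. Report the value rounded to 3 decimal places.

0.529

Pairwise Hamming distances:
  Vc73 vs Vc362: 3
  Vc73 vs Vc65: 8
  Vc362 vs Vc65: 9
The largest is 9 mismatches, between Vc362 and Vc65; p = 9/17 = 0.529.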